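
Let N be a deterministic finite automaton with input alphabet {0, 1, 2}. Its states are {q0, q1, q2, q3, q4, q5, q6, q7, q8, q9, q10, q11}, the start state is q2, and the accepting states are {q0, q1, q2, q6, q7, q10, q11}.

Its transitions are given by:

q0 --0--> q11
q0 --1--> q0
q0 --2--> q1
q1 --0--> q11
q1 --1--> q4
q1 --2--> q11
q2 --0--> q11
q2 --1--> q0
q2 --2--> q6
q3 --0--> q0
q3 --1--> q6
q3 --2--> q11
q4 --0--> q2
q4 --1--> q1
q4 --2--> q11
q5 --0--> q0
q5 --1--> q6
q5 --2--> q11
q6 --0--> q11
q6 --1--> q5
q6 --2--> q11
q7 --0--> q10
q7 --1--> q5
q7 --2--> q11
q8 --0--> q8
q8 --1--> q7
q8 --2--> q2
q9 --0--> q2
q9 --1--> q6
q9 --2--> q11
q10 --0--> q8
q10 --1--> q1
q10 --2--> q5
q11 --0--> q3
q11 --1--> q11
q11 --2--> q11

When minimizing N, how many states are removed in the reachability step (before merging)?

4

Starting at q2 and following transitions, the reachable set is {q0, q1, q2, q3, q4, q5, q6, q11}. That leaves q7, q8, q9, q10 unreachable — 4 in total.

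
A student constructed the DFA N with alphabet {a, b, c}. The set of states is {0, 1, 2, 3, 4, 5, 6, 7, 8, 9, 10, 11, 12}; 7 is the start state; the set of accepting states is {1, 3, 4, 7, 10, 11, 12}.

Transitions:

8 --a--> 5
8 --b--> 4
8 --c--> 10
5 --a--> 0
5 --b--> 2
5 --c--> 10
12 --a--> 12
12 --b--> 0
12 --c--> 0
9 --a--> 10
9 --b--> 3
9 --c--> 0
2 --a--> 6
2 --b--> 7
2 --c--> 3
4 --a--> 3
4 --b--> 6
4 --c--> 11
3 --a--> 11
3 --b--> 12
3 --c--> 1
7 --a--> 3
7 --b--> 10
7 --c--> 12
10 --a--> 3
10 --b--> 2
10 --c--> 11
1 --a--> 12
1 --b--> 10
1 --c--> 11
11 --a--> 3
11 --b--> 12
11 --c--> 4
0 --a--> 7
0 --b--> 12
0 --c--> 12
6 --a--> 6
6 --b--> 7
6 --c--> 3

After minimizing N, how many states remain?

8

Reachable states from the start: {0,1,2,3,4,6,7,10,11,12}. Unreachable: {5,8,9} — drop them.
Initial partition by acceptance: {1,3,4,7,10,11,12} | {0,2,6}.
On input b, block {1,3,4,7,10,11,12} splits into {1,3,7,11} and {4,10,12}.
Split {1,3,7,11} by δ(·,a) → {3,7,11} and {1}.
Split {3,7,11} by δ(·,c) → {7,11} and {3}.
Refine {0,2,6} on symbol a: members go to different blocks, giving {2,6} and {0}.
Refine {4,10,12} on symbol a: members go to different blocks, giving {4,10} and {12}.
On input b, block {7,11} splits into {7} and {11}.
The partition is now stable with 8 blocks: {7} | {2,6} | {4,10} | {1} | {3} | {0} | {12} | {11}.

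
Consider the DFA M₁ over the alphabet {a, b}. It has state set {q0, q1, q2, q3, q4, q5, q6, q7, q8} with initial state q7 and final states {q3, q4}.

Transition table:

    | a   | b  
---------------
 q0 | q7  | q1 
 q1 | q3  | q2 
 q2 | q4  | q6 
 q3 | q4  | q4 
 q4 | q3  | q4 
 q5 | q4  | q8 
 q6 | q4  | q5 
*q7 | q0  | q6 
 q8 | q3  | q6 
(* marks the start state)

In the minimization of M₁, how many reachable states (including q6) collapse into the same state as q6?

5

P0 = {q3,q4} | {q0,q1,q2,q5,q6,q7,q8}.
On input a, block {q0,q1,q2,q5,q6,q7,q8} splits into {q1,q2,q5,q6,q8} and {q0,q7}.
No further refinement is possible. Final partition (3 blocks): {q3,q4} | {q1,q2,q5,q6,q8} | {q0,q7}.
State q6 belongs to the block {q1,q2,q5,q6,q8}, which has 5 states.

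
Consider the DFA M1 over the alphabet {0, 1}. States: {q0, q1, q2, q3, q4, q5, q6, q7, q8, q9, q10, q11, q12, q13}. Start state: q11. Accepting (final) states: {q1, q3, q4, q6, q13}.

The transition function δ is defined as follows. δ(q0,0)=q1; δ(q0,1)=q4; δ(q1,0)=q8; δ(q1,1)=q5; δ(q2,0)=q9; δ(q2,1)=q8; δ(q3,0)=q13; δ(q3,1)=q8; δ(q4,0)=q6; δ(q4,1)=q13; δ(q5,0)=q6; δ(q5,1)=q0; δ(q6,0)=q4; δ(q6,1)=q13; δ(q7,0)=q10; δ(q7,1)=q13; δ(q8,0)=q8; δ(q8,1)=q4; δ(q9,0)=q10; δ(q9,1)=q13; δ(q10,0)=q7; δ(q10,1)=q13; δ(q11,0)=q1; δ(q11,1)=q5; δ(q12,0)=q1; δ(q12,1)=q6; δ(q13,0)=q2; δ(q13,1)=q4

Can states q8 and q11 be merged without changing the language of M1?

No

Reachable states from the start: {q0,q1,q2,q4,q5,q6,q7,q8,q9,q10,q11,q13}. Unreachable: {q3,q12} — drop them.
P0 = {q1,q4,q6,q13} | {q0,q2,q5,q7,q8,q9,q10,q11}.
Refine {q1,q4,q6,q13} on symbol 0: members go to different blocks, giving {q1,q13} and {q4,q6}.
Split {q1,q13} by δ(·,1) → {q1} and {q13}.
Refine {q0,q2,q5,q7,q8,q9,q10,q11} on symbol 0: members go to different blocks, giving {q2,q7,q8,q9,q10} and {q0,q11} and {q5}.
On input 1, block {q2,q7,q8,q9,q10} splits into {q7,q9,q10} and {q2} and {q8}.
Split {q0,q11} by δ(·,1) → {q0} and {q11}.
Stable partition: {q1} | {q7,q9,q10} | {q4,q6} | {q13} | {q0} | {q5} | {q2} | {q8} | {q11} — 9 equivalence classes.
q8 and q11 end up in different blocks, so they are distinguishable. For instance, the string '0' is accepted from only q11.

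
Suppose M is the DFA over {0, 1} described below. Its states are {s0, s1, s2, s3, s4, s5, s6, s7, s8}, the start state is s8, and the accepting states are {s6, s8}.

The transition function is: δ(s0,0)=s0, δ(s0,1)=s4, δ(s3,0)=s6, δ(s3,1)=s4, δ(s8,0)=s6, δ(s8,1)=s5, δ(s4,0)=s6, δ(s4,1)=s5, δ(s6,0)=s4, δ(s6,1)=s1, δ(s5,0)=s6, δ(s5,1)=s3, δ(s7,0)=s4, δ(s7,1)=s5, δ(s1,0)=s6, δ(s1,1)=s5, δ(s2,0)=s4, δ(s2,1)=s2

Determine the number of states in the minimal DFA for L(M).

Reachable states from the start: {s1,s3,s4,s5,s6,s8}. Unreachable: {s0,s2,s7} — drop them.
P0 = {s6,s8} | {s1,s3,s4,s5}.
Split {s6,s8} by δ(·,0) → {s6} and {s8}.
The partition is now stable with 3 blocks: {s6} | {s1,s3,s4,s5} | {s8}.

3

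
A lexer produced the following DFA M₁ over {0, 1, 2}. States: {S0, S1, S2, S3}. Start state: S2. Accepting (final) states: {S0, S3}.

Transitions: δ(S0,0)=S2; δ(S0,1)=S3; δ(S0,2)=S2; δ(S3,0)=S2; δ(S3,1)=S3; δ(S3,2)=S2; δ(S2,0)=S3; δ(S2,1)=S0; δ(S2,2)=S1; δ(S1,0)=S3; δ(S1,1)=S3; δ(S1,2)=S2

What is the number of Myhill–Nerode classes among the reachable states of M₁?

All states are reachable from the start state.
P0 = {S0,S3} | {S1,S2}.
Stable partition: {S0,S3} | {S1,S2} — 2 equivalence classes.

2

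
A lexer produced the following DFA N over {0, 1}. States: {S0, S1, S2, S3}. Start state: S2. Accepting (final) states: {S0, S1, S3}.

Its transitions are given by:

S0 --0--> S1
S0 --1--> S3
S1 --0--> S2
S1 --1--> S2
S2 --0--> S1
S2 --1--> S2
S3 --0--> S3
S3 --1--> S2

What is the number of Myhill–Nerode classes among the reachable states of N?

2

States {S0,S3} cannot be reached from the start state, so discard them.
Initial partition by acceptance: {S1} | {S2}.
Stable partition: {S1} | {S2} — 2 equivalence classes.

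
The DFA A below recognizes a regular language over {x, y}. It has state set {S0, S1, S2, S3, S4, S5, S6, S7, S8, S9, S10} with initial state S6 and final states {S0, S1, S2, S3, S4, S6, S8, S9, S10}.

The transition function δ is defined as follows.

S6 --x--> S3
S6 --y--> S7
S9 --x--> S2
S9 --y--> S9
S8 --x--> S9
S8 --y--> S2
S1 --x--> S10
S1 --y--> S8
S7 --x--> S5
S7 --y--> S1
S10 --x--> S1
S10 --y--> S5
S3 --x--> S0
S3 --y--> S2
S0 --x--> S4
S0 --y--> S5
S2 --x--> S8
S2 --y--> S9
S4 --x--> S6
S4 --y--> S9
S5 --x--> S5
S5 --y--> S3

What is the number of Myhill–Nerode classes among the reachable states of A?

Initial partition by acceptance: {S0,S1,S2,S3,S4,S6,S8,S9,S10} | {S5,S7}.
Refine {S0,S1,S2,S3,S4,S6,S8,S9,S10} on symbol y: members go to different blocks, giving {S1,S2,S3,S4,S8,S9} and {S0,S6,S10}.
Split {S1,S2,S3,S4,S8,S9} by δ(·,x) → {S1,S3,S4} and {S2,S8,S9}.
Stable partition: {S1,S3,S4} | {S5,S7} | {S0,S6,S10} | {S2,S8,S9} — 4 equivalence classes.

4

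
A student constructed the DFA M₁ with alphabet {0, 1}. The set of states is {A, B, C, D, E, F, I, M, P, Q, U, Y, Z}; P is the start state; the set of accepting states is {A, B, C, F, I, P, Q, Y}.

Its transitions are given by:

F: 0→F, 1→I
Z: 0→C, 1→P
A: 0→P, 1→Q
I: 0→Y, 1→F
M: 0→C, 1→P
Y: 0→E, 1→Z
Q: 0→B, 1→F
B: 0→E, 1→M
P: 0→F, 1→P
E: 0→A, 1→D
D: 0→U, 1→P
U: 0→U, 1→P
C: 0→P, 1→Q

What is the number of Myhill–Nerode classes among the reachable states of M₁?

All states are reachable from the start state.
P0 = {A,B,C,F,I,P,Q,Y} | {D,E,M,U,Z}.
Split {A,B,C,F,I,P,Q,Y} by δ(·,0) → {A,C,F,I,P,Q} and {B,Y}.
On input 0, block {A,C,F,I,P,Q} splits into {A,C,F,P} and {I,Q}.
Refine {A,C,F,P} on symbol 1: members go to different blocks, giving {A,C,F} and {P}.
Split {A,C,F} by δ(·,0) → {A,C} and {F}.
Split {D,E,M,U,Z} by δ(·,0) → {E,M,Z} and {D,U}.
On input 1, block {E,M,Z} splits into {M,Z} and {E}.
Stable partition: {A,C} | {M,Z} | {B,Y} | {I,Q} | {P} | {F} | {D,U} | {E} — 8 equivalence classes.

8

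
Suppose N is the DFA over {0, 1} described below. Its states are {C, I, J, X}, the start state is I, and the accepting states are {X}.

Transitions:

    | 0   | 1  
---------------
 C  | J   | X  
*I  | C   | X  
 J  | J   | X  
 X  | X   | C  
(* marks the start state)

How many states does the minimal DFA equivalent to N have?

2

Every state is reachable, so we keep all 4.
Start with accepting vs non-accepting: {X} | {C,I,J}.
Stable partition: {X} | {C,I,J} — 2 equivalence classes.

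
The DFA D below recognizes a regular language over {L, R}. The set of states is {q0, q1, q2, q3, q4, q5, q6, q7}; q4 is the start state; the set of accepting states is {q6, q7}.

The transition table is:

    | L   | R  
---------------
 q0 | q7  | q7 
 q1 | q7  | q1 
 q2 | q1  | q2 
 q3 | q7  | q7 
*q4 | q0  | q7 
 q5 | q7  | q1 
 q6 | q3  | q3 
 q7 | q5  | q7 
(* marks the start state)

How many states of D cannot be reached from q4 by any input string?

3

No path from q4 leads to q2, q3, q6; the other 5 states are all reachable.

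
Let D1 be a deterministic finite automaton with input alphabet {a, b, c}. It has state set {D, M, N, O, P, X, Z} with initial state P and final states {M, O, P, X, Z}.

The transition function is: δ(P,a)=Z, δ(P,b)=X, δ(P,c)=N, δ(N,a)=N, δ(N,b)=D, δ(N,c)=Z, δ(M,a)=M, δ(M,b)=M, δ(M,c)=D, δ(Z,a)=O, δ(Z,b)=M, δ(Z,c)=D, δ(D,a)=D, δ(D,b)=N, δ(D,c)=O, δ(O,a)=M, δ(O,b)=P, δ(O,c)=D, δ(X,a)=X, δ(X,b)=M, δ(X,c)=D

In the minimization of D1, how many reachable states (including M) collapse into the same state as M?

5

Every state is reachable, so we keep all 7.
P0 = {M,O,P,X,Z} | {D,N}.
The partition is now stable with 2 blocks: {M,O,P,X,Z} | {D,N}.
State M belongs to the block {M,O,P,X,Z}, which has 5 states.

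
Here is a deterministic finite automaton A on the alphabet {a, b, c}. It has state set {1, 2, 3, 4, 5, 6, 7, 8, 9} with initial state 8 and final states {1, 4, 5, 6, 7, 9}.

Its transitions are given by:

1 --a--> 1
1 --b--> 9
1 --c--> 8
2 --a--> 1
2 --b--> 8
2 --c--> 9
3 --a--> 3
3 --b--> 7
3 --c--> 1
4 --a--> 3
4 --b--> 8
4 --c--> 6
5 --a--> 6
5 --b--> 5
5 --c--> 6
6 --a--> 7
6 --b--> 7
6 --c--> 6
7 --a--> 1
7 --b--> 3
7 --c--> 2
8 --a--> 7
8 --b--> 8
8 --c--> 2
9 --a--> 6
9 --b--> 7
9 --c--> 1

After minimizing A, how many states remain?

Reachable states from the start: {1,2,3,6,7,8,9}. Unreachable: {4,5} — drop them.
Start with accepting vs non-accepting: {1,6,7,9} | {2,3,8}.
Refine {1,6,7,9} on symbol b: members go to different blocks, giving {1,6,9} and {7}.
Split {1,6,9} by δ(·,a) → {1,9} and {6}.
On input a, block {1,9} splits into {1} and {9}.
Split {2,3,8} by δ(·,a) → {2} and {3} and {8}.
Stable partition: {1} | {2} | {7} | {6} | {9} | {3} | {8} — 7 equivalence classes.

7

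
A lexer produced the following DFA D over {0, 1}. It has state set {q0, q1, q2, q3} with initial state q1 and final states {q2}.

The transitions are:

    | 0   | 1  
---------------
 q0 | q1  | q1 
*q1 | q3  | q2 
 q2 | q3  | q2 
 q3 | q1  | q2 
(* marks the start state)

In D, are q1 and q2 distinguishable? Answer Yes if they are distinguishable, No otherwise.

Yes

States {q0} cannot be reached from the start state, so discard them.
Start with accepting vs non-accepting: {q2} | {q1,q3}.
Stable partition: {q2} | {q1,q3} — 2 equivalence classes.
q1 and q2 end up in different blocks, so they are distinguishable. For instance, the string 'ε' is accepted from only q2.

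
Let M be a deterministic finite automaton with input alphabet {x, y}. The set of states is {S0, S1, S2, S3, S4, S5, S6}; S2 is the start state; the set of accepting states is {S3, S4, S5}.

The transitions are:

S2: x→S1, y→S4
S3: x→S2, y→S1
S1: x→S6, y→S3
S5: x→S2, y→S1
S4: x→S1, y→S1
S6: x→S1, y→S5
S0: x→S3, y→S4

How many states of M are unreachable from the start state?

No path from S2 leads to S0; the other 6 states are all reachable.

1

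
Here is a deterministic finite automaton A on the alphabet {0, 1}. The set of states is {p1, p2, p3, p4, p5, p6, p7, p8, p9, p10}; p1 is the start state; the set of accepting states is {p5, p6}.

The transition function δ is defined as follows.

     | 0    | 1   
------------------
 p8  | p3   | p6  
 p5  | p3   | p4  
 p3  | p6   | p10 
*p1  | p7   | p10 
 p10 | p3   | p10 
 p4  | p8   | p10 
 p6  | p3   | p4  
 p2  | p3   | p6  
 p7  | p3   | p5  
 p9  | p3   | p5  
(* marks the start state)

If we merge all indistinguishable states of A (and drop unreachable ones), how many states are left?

5

Reachable states from the start: {p1,p3,p4,p5,p6,p7,p8,p10}. Unreachable: {p2,p9} — drop them.
P0 = {p5,p6} | {p1,p3,p4,p7,p8,p10}.
Refine {p1,p3,p4,p7,p8,p10} on symbol 0: members go to different blocks, giving {p1,p4,p7,p8,p10} and {p3}.
On input 0, block {p1,p4,p7,p8,p10} splits into {p7,p8,p10} and {p1,p4}.
Split {p7,p8,p10} by δ(·,1) → {p7,p8} and {p10}.
The partition is now stable with 5 blocks: {p5,p6} | {p7,p8} | {p3} | {p1,p4} | {p10}.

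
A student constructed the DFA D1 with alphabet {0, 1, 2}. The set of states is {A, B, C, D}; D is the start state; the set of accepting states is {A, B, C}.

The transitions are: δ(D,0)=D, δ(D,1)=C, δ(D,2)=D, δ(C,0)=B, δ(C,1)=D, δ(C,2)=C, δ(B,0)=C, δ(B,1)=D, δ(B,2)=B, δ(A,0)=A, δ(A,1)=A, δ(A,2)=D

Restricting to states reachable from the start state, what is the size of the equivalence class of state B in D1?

2

Reachable states from the start: {B,C,D}. Unreachable: {A} — drop them.
Initial partition by acceptance: {B,C} | {D}.
Stable partition: {B,C} | {D} — 2 equivalence classes.
State B belongs to the block {B,C}, which has 2 states.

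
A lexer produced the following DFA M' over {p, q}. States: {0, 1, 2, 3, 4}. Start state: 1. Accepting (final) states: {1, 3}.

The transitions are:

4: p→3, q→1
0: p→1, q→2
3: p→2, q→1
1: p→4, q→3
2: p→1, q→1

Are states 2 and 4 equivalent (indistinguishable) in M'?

Reachable states from the start: {1,2,3,4}. Unreachable: {0} — drop them.
Initial partition by acceptance: {1,3} | {2,4}.
Stable partition: {1,3} | {2,4} — 2 equivalence classes.
2 and 4 lie in the same block of the stable partition, so they are equivalent — no string distinguishes them.

Yes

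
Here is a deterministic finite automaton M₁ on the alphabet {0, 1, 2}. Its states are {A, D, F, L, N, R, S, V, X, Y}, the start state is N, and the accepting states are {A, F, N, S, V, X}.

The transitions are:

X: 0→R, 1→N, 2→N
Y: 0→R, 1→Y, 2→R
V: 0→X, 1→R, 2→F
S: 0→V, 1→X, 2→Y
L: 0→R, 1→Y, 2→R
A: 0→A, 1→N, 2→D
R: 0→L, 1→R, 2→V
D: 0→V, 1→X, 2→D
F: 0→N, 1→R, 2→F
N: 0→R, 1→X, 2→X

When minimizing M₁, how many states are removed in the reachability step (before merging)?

3

BFS from N reaches {F, L, N, R, V, X, Y}; the 3 state(s) A, D, S are never visited.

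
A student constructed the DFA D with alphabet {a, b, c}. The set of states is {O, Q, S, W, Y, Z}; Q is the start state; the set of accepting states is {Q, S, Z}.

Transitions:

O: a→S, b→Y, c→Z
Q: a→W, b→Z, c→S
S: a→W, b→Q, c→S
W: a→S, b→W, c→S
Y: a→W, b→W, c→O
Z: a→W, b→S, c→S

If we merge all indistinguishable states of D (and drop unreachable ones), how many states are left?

States {O,Y} cannot be reached from the start state, so discard them.
Start with accepting vs non-accepting: {Q,S,Z} | {W}.
No further refinement is possible. Final partition (2 blocks): {Q,S,Z} | {W}.

2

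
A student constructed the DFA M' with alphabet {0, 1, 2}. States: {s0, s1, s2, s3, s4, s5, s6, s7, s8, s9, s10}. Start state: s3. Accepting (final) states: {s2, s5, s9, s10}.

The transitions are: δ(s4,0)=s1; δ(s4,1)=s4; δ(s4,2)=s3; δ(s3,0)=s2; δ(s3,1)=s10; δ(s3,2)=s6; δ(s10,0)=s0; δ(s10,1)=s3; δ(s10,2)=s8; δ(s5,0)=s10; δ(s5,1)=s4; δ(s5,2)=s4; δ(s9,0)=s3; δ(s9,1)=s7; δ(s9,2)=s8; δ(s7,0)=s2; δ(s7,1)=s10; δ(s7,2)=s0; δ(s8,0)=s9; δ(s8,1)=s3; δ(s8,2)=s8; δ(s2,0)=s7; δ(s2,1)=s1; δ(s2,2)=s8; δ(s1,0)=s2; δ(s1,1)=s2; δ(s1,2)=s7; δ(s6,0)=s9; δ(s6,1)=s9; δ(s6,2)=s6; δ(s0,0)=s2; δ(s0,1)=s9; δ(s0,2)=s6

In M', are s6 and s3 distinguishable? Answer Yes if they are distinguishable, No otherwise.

Reachable states from the start: {s0,s1,s2,s3,s6,s7,s8,s9,s10}. Unreachable: {s4,s5} — drop them.
Initial partition by acceptance: {s2,s9,s10} | {s0,s1,s3,s6,s7,s8}.
Split {s0,s1,s3,s6,s7,s8} by δ(·,1) → {s0,s1,s3,s6,s7} and {s8}.
The partition is now stable with 3 blocks: {s2,s9,s10} | {s0,s1,s3,s6,s7} | {s8}.
s6 and s3 lie in the same block of the stable partition, so they are equivalent — no string distinguishes them.

No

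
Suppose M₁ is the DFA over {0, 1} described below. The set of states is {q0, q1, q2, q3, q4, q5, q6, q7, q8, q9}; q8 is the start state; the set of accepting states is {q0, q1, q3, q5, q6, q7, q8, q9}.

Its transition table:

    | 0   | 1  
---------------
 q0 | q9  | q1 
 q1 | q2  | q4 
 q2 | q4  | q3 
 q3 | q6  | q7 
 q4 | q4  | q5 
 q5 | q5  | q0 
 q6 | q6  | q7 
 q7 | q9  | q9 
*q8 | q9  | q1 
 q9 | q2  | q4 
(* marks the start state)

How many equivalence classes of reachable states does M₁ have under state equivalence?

4

All states are reachable from the start state.
Start with accepting vs non-accepting: {q0,q1,q3,q5,q6,q7,q8,q9} | {q2,q4}.
On input 0, block {q0,q1,q3,q5,q6,q7,q8,q9} splits into {q0,q3,q5,q6,q7,q8} and {q1,q9}.
On input 0, block {q0,q3,q5,q6,q7,q8} splits into {q0,q7,q8} and {q3,q5,q6}.
Stable partition: {q0,q7,q8} | {q2,q4} | {q1,q9} | {q3,q5,q6} — 4 equivalence classes.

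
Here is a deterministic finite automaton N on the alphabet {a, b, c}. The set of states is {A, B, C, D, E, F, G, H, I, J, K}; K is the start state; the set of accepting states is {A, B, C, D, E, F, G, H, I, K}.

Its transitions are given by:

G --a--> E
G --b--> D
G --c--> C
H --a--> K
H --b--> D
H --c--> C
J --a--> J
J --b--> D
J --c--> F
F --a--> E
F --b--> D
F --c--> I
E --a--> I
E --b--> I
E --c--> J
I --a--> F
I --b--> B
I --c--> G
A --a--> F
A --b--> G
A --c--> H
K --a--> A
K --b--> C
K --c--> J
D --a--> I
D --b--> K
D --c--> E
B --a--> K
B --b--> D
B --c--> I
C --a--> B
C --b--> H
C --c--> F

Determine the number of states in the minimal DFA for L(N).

5

All states are reachable from the start state.
Initial partition by acceptance: {A,B,C,D,E,F,G,H,I,K} | {J}.
On input c, block {A,B,C,D,E,F,G,H,I,K} splits into {A,B,C,D,F,G,H,I} and {E,K}.
Refine {A,B,C,D,F,G,H,I} on symbol a: members go to different blocks, giving {A,C,D,I} and {B,F,G,H}.
Refine {A,C,D,I} on symbol a: members go to different blocks, giving {A,C,I} and {D}.
The partition is now stable with 5 blocks: {A,C,I} | {J} | {E,K} | {B,F,G,H} | {D}.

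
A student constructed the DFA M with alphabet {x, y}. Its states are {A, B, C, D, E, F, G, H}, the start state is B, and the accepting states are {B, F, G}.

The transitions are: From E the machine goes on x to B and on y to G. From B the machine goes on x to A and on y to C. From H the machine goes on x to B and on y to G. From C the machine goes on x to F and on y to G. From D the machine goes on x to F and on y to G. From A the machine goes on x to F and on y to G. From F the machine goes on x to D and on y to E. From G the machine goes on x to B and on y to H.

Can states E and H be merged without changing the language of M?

Yes

Initial partition by acceptance: {B,F,G} | {A,C,D,E,H}.
On input x, block {B,F,G} splits into {B,F} and {G}.
Stable partition: {B,F} | {A,C,D,E,H} | {G} — 3 equivalence classes.
E and H lie in the same block of the stable partition, so they are equivalent — no string distinguishes them.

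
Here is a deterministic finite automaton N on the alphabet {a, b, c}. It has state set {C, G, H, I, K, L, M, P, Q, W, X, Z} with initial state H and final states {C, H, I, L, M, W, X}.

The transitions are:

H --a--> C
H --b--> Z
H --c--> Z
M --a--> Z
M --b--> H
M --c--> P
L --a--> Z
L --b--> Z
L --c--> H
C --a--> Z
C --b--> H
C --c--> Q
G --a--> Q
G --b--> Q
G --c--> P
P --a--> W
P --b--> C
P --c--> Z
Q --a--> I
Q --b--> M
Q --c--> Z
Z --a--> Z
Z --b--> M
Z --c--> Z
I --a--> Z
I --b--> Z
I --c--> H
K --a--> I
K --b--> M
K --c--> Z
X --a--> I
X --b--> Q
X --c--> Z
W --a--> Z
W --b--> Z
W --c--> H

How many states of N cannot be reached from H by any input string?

4

No path from H leads to G, K, L, X; the other 8 states are all reachable.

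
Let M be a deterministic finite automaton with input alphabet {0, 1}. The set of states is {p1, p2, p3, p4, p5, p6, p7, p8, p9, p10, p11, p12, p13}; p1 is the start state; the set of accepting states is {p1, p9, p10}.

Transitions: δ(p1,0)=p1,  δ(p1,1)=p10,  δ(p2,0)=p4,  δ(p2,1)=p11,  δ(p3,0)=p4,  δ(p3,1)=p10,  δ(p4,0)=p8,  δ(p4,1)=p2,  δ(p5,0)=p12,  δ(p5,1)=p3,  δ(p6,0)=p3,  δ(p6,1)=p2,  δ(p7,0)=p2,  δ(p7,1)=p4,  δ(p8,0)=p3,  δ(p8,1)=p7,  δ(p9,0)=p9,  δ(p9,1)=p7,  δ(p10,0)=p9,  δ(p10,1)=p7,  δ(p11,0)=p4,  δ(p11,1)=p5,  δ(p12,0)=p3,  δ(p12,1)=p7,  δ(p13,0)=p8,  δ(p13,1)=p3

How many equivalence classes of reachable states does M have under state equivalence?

States {p6,p13} cannot be reached from the start state, so discard them.
Start with accepting vs non-accepting: {p1,p9,p10} | {p2,p3,p4,p5,p7,p8,p11,p12}.
Split {p1,p9,p10} by δ(·,1) → {p9,p10} and {p1}.
On input 1, block {p2,p3,p4,p5,p7,p8,p11,p12} splits into {p2,p4,p5,p7,p8,p11,p12} and {p3}.
On input 0, block {p2,p4,p5,p7,p8,p11,p12} splits into {p2,p4,p5,p7,p11} and {p8,p12}.
Split {p2,p4,p5,p7,p11} by δ(·,0) → {p2,p7,p11} and {p4,p5}.
On input 0, block {p2,p7,p11} splits into {p2,p11} and {p7}.
Refine {p2,p11} on symbol 1: members go to different blocks, giving {p2} and {p11}.
Refine {p4,p5} on symbol 1: members go to different blocks, giving {p4} and {p5}.
The partition is now stable with 9 blocks: {p9,p10} | {p2} | {p1} | {p3} | {p8,p12} | {p4} | {p7} | {p11} | {p5}.

9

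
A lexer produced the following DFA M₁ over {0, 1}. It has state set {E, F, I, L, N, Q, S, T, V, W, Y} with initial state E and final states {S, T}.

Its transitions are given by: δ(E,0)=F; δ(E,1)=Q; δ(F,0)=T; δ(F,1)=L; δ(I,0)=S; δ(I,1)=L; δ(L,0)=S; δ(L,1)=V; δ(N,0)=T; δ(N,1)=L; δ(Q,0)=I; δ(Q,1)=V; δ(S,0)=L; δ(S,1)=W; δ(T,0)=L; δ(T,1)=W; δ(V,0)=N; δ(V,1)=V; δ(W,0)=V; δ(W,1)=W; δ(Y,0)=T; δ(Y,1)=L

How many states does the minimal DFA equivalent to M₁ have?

First remove the unreachable states {Y}; 10 states remain.
P0 = {S,T} | {E,F,I,L,N,Q,V,W}.
Refine {E,F,I,L,N,Q,V,W} on symbol 0: members go to different blocks, giving {E,Q,V,W} and {F,I,L,N}.
Refine {E,Q,V,W} on symbol 0: members go to different blocks, giving {E,Q,V} and {W}.
On input 1, block {F,I,L,N} splits into {F,I,N} and {L}.
The partition is now stable with 5 blocks: {S,T} | {E,Q,V} | {F,I,N} | {W} | {L}.

5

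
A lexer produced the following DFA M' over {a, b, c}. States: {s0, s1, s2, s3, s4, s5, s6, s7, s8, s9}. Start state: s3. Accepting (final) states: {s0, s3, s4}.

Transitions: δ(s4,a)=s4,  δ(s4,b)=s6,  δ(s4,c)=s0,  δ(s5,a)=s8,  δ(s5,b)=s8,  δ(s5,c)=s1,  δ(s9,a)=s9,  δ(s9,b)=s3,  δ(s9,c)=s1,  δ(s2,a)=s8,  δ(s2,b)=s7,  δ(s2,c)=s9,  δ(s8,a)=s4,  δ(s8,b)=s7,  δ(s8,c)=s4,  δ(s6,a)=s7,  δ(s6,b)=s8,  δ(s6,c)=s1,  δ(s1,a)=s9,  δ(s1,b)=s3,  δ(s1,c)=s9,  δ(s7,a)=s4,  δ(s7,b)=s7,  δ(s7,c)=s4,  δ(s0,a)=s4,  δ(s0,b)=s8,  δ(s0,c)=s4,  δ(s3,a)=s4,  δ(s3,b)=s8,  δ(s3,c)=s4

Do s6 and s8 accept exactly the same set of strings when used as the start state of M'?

First remove the unreachable states {s2,s5}; 8 states remain.
P0 = {s0,s3,s4} | {s1,s6,s7,s8,s9}.
Split {s1,s6,s7,s8,s9} by δ(·,a) → {s1,s6,s9} and {s7,s8}.
On input b, block {s0,s3,s4} splits into {s0,s3} and {s4}.
Split {s1,s6,s9} by δ(·,a) → {s1,s9} and {s6}.
Stable partition: {s0,s3} | {s1,s9} | {s7,s8} | {s4} | {s6} — 5 equivalence classes.
s6 and s8 end up in different blocks, so they are distinguishable. For instance, the string 'a' is accepted from only s8.

No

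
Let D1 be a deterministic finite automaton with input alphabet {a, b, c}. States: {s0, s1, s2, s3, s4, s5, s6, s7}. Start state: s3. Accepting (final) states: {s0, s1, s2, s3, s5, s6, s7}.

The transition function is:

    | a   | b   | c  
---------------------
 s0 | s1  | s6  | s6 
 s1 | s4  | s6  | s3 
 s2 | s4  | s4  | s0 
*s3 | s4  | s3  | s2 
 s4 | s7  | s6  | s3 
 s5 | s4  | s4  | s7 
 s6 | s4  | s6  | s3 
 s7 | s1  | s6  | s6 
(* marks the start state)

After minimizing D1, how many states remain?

5

Reachable states from the start: {s0,s1,s2,s3,s4,s6,s7}. Unreachable: {s5} — drop them.
Initial partition by acceptance: {s0,s1,s2,s3,s6,s7} | {s4}.
Split {s0,s1,s2,s3,s6,s7} by δ(·,a) → {s1,s2,s3,s6} and {s0,s7}.
Refine {s1,s2,s3,s6} on symbol b: members go to different blocks, giving {s1,s3,s6} and {s2}.
On input c, block {s1,s3,s6} splits into {s1,s6} and {s3}.
No further refinement is possible. Final partition (5 blocks): {s1,s6} | {s4} | {s0,s7} | {s2} | {s3}.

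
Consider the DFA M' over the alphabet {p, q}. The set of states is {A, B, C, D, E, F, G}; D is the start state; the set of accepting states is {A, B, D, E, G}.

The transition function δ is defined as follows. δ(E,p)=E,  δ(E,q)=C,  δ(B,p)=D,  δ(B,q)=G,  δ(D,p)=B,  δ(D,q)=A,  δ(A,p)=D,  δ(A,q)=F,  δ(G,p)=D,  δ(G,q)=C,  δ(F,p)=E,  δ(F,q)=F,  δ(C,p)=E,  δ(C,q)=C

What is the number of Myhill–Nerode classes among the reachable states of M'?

4

Start with accepting vs non-accepting: {A,B,D,E,G} | {C,F}.
Refine {A,B,D,E,G} on symbol q: members go to different blocks, giving {A,E,G} and {B,D}.
Refine {A,E,G} on symbol p: members go to different blocks, giving {A,G} and {E}.
The partition is now stable with 4 blocks: {A,G} | {C,F} | {B,D} | {E}.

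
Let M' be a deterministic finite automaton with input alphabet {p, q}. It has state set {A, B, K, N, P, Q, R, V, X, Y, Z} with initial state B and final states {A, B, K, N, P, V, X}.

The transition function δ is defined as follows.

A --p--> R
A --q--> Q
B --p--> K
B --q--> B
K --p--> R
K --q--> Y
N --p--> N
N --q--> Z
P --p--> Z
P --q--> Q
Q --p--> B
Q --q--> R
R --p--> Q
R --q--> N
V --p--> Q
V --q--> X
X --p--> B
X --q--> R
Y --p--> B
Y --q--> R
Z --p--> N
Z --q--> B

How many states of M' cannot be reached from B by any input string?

No path from B leads to A, P, V, X; the other 7 states are all reachable.

4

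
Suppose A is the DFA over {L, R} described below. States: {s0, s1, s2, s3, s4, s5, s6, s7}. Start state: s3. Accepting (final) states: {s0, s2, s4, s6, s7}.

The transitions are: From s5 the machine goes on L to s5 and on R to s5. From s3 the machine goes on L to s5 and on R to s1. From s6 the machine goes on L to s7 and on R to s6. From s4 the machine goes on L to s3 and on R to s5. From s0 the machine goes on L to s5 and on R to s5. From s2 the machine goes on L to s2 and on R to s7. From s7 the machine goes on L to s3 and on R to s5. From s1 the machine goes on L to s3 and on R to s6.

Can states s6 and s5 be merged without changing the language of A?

No

Reachable states from the start: {s1,s3,s5,s6,s7}. Unreachable: {s0,s2,s4} — drop them.
P0 = {s6,s7} | {s1,s3,s5}.
On input L, block {s6,s7} splits into {s6} and {s7}.
On input R, block {s1,s3,s5} splits into {s3,s5} and {s1}.
On input R, block {s3,s5} splits into {s3} and {s5}.
Stable partition: {s6} | {s3} | {s7} | {s1} | {s5} — 5 equivalence classes.
s6 and s5 end up in different blocks, so they are distinguishable. For instance, the string 'ε' is accepted from only s6.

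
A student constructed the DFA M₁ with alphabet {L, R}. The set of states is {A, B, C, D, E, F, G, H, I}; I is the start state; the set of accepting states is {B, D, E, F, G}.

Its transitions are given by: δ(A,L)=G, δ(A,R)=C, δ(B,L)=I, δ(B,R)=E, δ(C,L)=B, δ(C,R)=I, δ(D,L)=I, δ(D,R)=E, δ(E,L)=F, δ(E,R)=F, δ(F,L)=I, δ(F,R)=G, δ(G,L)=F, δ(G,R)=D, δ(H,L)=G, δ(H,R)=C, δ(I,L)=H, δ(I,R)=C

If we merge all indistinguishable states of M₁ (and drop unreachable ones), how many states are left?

Reachable states from the start: {B,C,D,E,F,G,H,I}. Unreachable: {A} — drop them.
Start with accepting vs non-accepting: {B,D,E,F,G} | {C,H,I}.
Split {B,D,E,F,G} by δ(·,L) → {B,D,F} and {E,G}.
On input L, block {C,H,I} splits into {C} and {H} and {I}.
No further refinement is possible. Final partition (5 blocks): {B,D,F} | {C} | {E,G} | {H} | {I}.

5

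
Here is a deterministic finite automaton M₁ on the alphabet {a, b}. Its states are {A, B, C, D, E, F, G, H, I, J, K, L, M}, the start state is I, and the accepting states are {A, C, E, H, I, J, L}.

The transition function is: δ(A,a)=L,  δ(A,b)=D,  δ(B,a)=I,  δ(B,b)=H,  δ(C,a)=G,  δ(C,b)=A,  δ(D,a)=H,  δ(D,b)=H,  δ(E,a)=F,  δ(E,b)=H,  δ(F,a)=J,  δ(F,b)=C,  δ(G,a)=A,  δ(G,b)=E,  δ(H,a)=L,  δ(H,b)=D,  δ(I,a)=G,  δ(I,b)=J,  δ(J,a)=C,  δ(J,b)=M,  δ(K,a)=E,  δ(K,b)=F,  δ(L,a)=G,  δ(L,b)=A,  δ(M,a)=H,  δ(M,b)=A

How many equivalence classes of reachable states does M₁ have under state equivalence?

4

Reachable states from the start: {A,C,D,E,F,G,H,I,J,L,M}. Unreachable: {B,K} — drop them.
Start with accepting vs non-accepting: {A,C,E,H,I,J,L} | {D,F,G,M}.
Split {A,C,E,H,I,J,L} by δ(·,a) → {C,E,I,L} and {A,H,J}.
Refine {D,F,G,M} on symbol b: members go to different blocks, giving {D,M} and {F,G}.
The partition is now stable with 4 blocks: {C,E,I,L} | {D,M} | {A,H,J} | {F,G}.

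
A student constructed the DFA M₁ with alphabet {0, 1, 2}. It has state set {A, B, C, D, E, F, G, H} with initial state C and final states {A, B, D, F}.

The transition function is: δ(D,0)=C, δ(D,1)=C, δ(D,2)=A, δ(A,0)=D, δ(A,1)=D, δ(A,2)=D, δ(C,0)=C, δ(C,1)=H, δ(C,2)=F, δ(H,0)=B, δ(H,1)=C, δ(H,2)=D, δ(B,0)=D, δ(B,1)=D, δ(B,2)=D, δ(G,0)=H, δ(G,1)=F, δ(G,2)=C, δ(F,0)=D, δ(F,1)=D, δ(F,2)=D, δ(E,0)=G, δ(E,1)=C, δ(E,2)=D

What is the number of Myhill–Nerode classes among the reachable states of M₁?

4

Reachable states from the start: {A,B,C,D,F,H}. Unreachable: {E,G} — drop them.
Start with accepting vs non-accepting: {A,B,D,F} | {C,H}.
On input 0, block {A,B,D,F} splits into {A,B,F} and {D}.
Split {C,H} by δ(·,0) → {C} and {H}.
Stable partition: {A,B,F} | {C} | {D} | {H} — 4 equivalence classes.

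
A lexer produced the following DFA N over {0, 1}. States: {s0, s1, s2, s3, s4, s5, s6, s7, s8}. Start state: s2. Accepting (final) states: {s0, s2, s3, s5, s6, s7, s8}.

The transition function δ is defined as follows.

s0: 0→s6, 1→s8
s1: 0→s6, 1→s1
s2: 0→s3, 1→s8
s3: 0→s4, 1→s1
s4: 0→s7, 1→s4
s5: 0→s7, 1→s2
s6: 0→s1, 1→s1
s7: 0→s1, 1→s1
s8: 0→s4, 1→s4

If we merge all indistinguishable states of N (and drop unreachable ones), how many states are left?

States {s0,s5} cannot be reached from the start state, so discard them.
Start with accepting vs non-accepting: {s2,s3,s6,s7,s8} | {s1,s4}.
Split {s2,s3,s6,s7,s8} by δ(·,0) → {s3,s6,s7,s8} and {s2}.
No further refinement is possible. Final partition (3 blocks): {s3,s6,s7,s8} | {s1,s4} | {s2}.

3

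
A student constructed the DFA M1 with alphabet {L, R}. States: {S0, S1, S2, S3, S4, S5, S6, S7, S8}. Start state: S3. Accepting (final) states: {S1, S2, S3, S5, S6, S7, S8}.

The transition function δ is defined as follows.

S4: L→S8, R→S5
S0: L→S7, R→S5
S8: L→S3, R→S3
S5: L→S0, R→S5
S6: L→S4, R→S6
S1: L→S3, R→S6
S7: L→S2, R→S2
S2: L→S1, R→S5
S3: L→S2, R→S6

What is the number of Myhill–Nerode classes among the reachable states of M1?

4

All states are reachable from the start state.
Initial partition by acceptance: {S1,S2,S3,S5,S6,S7,S8} | {S0,S4}.
Refine {S1,S2,S3,S5,S6,S7,S8} on symbol L: members go to different blocks, giving {S1,S2,S3,S7,S8} and {S5,S6}.
Split {S1,S2,S3,S7,S8} by δ(·,R) → {S1,S2,S3} and {S7,S8}.
No further refinement is possible. Final partition (4 blocks): {S1,S2,S3} | {S0,S4} | {S5,S6} | {S7,S8}.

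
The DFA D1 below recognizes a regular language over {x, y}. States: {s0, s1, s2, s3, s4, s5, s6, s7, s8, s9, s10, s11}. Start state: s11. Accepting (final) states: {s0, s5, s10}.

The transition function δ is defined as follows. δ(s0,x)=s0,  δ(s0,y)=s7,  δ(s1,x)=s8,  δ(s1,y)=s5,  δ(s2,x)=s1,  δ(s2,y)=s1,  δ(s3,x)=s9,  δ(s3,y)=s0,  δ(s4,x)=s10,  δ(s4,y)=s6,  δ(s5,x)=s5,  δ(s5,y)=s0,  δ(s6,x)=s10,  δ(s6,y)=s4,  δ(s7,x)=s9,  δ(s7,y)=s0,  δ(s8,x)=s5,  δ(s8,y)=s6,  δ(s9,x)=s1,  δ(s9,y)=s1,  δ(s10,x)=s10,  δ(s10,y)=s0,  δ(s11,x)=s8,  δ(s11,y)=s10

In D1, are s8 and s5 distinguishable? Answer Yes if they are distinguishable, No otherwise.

Yes

Reachable states from the start: {s0,s1,s4,s5,s6,s7,s8,s9,s10,s11}. Unreachable: {s2,s3} — drop them.
Start with accepting vs non-accepting: {s0,s5,s10} | {s1,s4,s6,s7,s8,s9,s11}.
Refine {s0,s5,s10} on symbol y: members go to different blocks, giving {s5,s10} and {s0}.
Refine {s1,s4,s6,s7,s8,s9,s11} on symbol x: members go to different blocks, giving {s1,s7,s9,s11} and {s4,s6,s8}.
Refine {s1,s7,s9,s11} on symbol x: members go to different blocks, giving {s1,s11} and {s7,s9}.
Refine {s7,s9} on symbol x: members go to different blocks, giving {s7} and {s9}.
No further refinement is possible. Final partition (6 blocks): {s5,s10} | {s1,s11} | {s0} | {s4,s6,s8} | {s7} | {s9}.
s8 and s5 end up in different blocks, so they are distinguishable. For instance, the string 'ε' is accepted from only s5.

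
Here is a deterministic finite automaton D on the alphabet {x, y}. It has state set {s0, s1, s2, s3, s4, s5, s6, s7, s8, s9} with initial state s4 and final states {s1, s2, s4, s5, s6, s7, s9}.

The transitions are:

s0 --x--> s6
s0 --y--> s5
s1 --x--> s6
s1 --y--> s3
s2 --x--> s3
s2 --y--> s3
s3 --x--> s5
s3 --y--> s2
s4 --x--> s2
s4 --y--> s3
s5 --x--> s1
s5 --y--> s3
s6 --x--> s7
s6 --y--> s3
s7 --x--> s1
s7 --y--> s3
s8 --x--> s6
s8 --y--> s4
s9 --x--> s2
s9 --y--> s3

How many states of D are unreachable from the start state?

No path from s4 leads to s0, s8, s9; the other 7 states are all reachable.

3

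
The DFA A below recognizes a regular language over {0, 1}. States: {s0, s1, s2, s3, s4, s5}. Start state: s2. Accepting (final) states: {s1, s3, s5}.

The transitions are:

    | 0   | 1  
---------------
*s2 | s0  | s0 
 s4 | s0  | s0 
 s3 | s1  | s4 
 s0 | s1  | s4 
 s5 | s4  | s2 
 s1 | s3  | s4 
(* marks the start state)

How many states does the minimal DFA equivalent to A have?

First remove the unreachable states {s5}; 5 states remain.
P0 = {s1,s3} | {s0,s2,s4}.
Split {s0,s2,s4} by δ(·,0) → {s2,s4} and {s0}.
The partition is now stable with 3 blocks: {s1,s3} | {s2,s4} | {s0}.

3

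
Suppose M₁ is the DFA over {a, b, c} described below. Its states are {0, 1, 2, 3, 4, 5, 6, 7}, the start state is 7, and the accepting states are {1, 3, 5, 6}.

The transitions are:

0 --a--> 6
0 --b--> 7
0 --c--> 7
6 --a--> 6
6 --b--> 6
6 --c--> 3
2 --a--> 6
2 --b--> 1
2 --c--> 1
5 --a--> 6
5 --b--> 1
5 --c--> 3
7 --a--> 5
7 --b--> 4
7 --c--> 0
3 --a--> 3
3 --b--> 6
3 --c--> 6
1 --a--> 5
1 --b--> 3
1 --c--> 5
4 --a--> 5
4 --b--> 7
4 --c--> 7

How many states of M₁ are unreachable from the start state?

Starting at 7 and following transitions, the reachable set is {0, 1, 3, 4, 5, 6, 7}. That leaves 2 unreachable — 1 in total.

1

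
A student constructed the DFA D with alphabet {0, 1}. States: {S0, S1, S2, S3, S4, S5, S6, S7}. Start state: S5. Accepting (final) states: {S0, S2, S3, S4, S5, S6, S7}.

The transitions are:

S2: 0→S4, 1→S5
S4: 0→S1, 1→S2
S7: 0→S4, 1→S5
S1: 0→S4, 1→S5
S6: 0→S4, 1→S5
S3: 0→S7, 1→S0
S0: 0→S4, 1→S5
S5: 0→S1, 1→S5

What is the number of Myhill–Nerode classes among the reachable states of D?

4

First remove the unreachable states {S0,S3,S6,S7}; 4 states remain.
Initial partition by acceptance: {S2,S4,S5} | {S1}.
Refine {S2,S4,S5} on symbol 0: members go to different blocks, giving {S4,S5} and {S2}.
Refine {S4,S5} on symbol 1: members go to different blocks, giving {S4} and {S5}.
Stable partition: {S4} | {S1} | {S2} | {S5} — 4 equivalence classes.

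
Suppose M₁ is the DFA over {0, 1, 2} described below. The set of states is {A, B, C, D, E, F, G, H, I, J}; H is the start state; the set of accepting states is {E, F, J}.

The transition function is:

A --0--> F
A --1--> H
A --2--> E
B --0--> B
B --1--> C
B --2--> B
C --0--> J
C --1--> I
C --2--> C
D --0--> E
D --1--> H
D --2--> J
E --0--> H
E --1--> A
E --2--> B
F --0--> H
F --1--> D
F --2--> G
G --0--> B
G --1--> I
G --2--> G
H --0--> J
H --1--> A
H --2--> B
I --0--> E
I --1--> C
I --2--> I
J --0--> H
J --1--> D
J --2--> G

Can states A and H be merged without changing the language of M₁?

Start with accepting vs non-accepting: {E,F,J} | {A,B,C,D,G,H,I}.
Split {A,B,C,D,G,H,I} by δ(·,0) → {A,C,D,H,I} and {B,G}.
On input 2, block {A,C,D,H,I} splits into {A,D} and {C,I} and {H}.
The partition is now stable with 5 blocks: {E,F,J} | {A,D} | {B,G} | {C,I} | {H}.
A and H end up in different blocks, so they are distinguishable. For instance, the string '2' is accepted from only A.

No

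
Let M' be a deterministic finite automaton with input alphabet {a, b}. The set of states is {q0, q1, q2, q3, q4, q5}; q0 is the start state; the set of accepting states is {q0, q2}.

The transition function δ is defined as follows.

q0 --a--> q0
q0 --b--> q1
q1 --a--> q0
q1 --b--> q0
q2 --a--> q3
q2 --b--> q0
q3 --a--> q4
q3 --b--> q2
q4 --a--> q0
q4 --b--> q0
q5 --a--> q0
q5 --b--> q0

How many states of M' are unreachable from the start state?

4

BFS from q0 reaches {q0, q1}; the 4 state(s) q2, q3, q4, q5 are never visited.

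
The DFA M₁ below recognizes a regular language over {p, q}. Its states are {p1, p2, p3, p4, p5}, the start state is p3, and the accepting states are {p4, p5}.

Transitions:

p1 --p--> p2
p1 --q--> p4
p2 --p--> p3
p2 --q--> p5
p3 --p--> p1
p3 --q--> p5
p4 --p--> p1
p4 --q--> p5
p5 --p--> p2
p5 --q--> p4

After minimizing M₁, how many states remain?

Every state is reachable, so we keep all 5.
P0 = {p4,p5} | {p1,p2,p3}.
Stable partition: {p4,p5} | {p1,p2,p3} — 2 equivalence classes.

2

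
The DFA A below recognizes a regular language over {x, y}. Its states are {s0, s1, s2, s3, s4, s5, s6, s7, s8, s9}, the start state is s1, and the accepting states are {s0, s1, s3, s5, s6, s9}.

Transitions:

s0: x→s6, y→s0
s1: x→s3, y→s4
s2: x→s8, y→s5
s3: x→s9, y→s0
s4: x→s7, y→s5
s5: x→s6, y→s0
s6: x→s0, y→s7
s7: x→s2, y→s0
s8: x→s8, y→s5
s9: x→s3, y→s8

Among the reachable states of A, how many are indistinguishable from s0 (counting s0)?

3

Start with accepting vs non-accepting: {s0,s1,s3,s5,s6,s9} | {s2,s4,s7,s8}.
On input y, block {s0,s1,s3,s5,s6,s9} splits into {s0,s3,s5} and {s1,s6,s9}.
The partition is now stable with 3 blocks: {s0,s3,s5} | {s2,s4,s7,s8} | {s1,s6,s9}.
State s0 belongs to the block {s0,s3,s5}, which has 3 states.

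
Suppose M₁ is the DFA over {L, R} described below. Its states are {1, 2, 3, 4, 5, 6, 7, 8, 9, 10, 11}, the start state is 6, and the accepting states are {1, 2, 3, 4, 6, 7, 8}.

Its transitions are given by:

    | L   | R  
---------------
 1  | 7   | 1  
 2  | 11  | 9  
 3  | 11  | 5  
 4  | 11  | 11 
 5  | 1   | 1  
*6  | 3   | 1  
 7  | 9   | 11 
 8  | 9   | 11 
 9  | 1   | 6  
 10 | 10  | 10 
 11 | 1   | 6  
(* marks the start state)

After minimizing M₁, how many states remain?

3

States {2,4,8,10} cannot be reached from the start state, so discard them.
Initial partition by acceptance: {1,3,6,7} | {5,9,11}.
Split {1,3,6,7} by δ(·,L) → {1,6} and {3,7}.
Stable partition: {1,6} | {5,9,11} | {3,7} — 3 equivalence classes.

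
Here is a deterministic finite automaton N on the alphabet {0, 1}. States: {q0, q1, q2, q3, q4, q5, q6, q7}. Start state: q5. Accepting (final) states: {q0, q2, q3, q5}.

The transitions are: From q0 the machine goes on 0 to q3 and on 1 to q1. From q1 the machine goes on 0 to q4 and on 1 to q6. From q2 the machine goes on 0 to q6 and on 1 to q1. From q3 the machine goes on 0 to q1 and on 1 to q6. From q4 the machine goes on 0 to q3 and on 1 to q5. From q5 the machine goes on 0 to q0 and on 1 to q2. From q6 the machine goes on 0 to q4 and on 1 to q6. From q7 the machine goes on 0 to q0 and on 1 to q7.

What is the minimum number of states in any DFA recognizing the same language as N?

5

States {q7} cannot be reached from the start state, so discard them.
Initial partition by acceptance: {q0,q2,q3,q5} | {q1,q4,q6}.
On input 0, block {q0,q2,q3,q5} splits into {q0,q5} and {q2,q3}.
On input 0, block {q0,q5} splits into {q0} and {q5}.
Split {q1,q4,q6} by δ(·,0) → {q1,q6} and {q4}.
Stable partition: {q0} | {q1,q6} | {q2,q3} | {q5} | {q4} — 5 equivalence classes.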